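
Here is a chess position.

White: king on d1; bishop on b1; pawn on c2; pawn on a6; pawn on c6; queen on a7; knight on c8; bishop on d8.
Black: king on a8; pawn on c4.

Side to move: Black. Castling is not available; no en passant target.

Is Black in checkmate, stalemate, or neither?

Black to move; black king on a8.
In check: yes, from the white queen on a7.
King squares — a7: attacked by Nc8; b7: attacked by Pa6; b8: attacked by Qa7.
Legal moves for Black: none.
In check with no legal moves → checkmate.

checkmate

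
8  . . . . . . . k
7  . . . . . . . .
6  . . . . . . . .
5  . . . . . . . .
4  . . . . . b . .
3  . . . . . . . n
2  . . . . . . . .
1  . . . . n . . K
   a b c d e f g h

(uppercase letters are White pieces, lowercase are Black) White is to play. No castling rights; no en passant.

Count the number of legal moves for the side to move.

White to move; king on h1.
In check: no.
Legal moves: none.
Count: 0.

0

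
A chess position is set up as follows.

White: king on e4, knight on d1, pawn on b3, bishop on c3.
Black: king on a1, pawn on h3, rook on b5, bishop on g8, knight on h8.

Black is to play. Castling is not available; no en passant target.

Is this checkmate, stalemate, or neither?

neither

Black to move; black king on a1.
In check: yes, from the white bishop on c3.
Legal moves for Black: Ka2, Kb1.
Black is in check but has 2 legal moves → neither.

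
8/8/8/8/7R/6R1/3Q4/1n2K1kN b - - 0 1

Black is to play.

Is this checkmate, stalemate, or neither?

checkmate

Black to move; black king on g1.
In check: yes, from the white rook on g3.
King squares — f1: attacked by Ke1; h1: attacked by Rh4; f2: attacked by Ke1; g2: attacked by Qd2; h2: attacked by Qd2.
Legal moves for Black: none.
In check with no legal moves → checkmate.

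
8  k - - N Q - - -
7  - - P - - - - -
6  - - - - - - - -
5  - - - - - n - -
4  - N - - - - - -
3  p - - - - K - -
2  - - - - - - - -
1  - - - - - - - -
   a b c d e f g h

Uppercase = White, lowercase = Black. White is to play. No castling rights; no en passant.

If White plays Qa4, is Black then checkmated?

yes

After Qa4: black king on a8; in check: yes, from the white queen on a4.
King squares — a7: attacked by Qa4; b7: attacked by Nd8; b8: attacked by Pc7.
Black has no legal moves → checkmate.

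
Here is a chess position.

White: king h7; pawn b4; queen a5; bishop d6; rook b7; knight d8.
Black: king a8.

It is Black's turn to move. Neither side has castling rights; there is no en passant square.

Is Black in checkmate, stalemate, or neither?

Black to move; black king on a8.
In check: yes, from the white queen on a5.
King squares — a7: attacked by Qa5; b7: attacked by Nd8; b8: attacked by Bd6.
Legal moves for Black: none.
In check with no legal moves → checkmate.

checkmate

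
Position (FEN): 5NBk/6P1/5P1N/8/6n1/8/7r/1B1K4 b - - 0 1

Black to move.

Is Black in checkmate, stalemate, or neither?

checkmate

Black to move; black king on h8.
In check: yes, from the white pawn on g7.
King squares — g7: attacked by Pf6; h7: attacked by Bb1; g8: attacked by Nh6.
Legal moves for Black: none.
In check with no legal moves → checkmate.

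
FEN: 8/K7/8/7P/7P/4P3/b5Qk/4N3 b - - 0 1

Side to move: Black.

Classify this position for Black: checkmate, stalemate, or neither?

Black to move; black king on h2.
In check: yes, from the white queen on g2.
King squares — g1: attacked by Qg2; h1: attacked by Qg2; g2: attacked by Ne1; g3: attacked by Qg2; h3: attacked by Qg2.
Legal moves for Black: none.
In check with no legal moves → checkmate.

checkmate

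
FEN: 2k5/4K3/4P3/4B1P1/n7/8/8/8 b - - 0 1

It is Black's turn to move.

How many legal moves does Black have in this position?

Black to move; king on c8.
In check: no.
Legal moves: Kb7, Nb6, Nc5, Nc3, Nb2.
Count: 5.

5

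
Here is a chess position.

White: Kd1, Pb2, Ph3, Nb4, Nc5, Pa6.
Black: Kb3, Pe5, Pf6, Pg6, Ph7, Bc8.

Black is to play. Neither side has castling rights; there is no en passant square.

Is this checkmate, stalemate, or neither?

neither

Black to move; black king on b3.
In check: yes, from the white knight on c5.
Legal moves for Black: Kc4, Kxb4, Kxb2.
Black is in check but has 3 legal moves → neither.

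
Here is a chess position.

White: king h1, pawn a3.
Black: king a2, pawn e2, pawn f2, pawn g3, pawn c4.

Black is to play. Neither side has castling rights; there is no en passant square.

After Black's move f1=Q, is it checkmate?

After f1=Q: white king on h1; in check: yes, from the black queen on f1.
King squares — g1: attacked by Qf1; g2: attacked by Qf1; h2: attacked by Pg3.
White has no legal moves → checkmate.

yes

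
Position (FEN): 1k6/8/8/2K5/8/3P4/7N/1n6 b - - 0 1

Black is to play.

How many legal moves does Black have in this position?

Black to move; king on b8.
In check: no.
Legal moves: Kc8, Ka8, Kc7, Kb7, Ka7, Nc3, Na3, Nd2.
Count: 8.

8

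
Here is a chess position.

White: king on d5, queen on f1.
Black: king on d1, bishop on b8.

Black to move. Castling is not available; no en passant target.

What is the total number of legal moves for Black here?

Black to move; king on d1.
In check: yes, from the white queen on f1.
Legal moves: Kd2, Kc2.
Count: 2.

2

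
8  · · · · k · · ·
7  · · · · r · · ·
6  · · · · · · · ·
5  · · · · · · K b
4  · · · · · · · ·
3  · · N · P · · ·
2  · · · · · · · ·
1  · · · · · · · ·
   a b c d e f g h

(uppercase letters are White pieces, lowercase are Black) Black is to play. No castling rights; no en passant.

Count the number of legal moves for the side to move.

Black to move; king on e8.
In check: no.
Legal moves: Kf8, Kd8, Kf7, Kd7, Rh7, Rg7+, Rf7, Rd7, Rc7, Rb7, Ra7, Re6, Re5+, Re4, Rxe3, Bf7, Bg6, Bg4, Bf3, Be2, Bd1.
Count: 21.

21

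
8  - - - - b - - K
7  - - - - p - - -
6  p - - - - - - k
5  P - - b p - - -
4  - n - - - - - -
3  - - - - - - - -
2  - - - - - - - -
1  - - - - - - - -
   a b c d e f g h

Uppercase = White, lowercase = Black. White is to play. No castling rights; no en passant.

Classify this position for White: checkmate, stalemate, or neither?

stalemate

White to move; white king on h8.
In check: no.
King squares — g7: attacked by Kh6; h7: attacked by Kh6; g8: attacked by Bd5.
Legal moves for White: none.
Not in check and no legal moves → stalemate.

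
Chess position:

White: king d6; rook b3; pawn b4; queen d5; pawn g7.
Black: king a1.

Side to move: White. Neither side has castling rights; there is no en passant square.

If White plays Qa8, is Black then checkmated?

After Qa8: black king on a1; in check: yes, from the white queen on a8.
King squares — b1: attacked by Rb3; a2: attacked by Qa8; b2: attacked by Rb3.
Black has no legal moves → checkmate.

yes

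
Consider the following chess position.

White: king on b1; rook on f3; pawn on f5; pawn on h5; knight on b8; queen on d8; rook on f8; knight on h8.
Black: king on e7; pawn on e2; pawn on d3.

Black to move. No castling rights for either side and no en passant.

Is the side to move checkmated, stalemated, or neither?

Black to move; black king on e7.
In check: yes, from the white queen on d8.
King squares — d6: attacked by Qd8; e6: attacked by Pf5; f6: attacked by Qd8; d7: attacked by Nb8; f7: attacked by Rf8; d8: attacked by Rf8; e8: attacked by Qd8; f8: attacked by Qd8.
Legal moves for Black: none.
In check with no legal moves → checkmate.

checkmate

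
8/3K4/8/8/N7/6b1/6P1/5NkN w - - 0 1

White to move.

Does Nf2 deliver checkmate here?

After Nf2: black king on g1; in check: no.
Black is not in check, so this cannot be checkmate.

no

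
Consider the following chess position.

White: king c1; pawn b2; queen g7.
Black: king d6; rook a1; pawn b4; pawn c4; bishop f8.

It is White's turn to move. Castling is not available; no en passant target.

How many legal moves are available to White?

2

White to move; king on c1.
In check: yes, from the black rook on a1.
Legal moves: Kd2, Kc2.
Count: 2.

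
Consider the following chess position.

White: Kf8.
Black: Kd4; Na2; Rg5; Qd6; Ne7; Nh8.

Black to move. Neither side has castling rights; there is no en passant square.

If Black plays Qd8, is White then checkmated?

yes

After Qd8: white king on f8; in check: yes, from the black queen on d8.
King squares — e7: attacked by Qd8; f7: attacked by Nh8; g7: attacked by Rg5; e8: attacked by Qd8; g8: attacked by Rg5.
White has no legal moves → checkmate.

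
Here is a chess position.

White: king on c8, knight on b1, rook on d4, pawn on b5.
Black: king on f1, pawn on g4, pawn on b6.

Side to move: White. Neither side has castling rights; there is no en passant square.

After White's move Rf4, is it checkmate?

After Rf4: black king on f1; in check: yes, from the white rook on f4.
Black has 4 legal replies: Kg2, Ke2, Kg1, Ke1.
In check but a legal move exists → not checkmate.

no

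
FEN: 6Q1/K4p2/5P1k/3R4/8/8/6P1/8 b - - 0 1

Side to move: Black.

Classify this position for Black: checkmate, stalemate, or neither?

stalemate

Black to move; black king on h6.
In check: no.
King squares — g5: attacked by Rd5; h5: attacked by Rd5; g6: attacked by Qg8; g7: attacked by Pf6; h7: attacked by Qg8.
Legal moves for Black: none.
Not in check and no legal moves → stalemate.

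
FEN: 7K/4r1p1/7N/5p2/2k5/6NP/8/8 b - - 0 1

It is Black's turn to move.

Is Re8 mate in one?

After Re8: white king on h8; in check: yes, from the black rook on e8.
White has 3 legal replies: Kh7, Kxg7, Ng8.
In check but a legal move exists → not checkmate.

no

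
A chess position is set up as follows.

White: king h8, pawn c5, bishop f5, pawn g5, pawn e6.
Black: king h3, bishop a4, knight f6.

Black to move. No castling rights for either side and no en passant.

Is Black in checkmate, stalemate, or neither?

neither

Black to move; black king on h3.
In check: yes, from the white bishop on f5.
King squares — g2: available; h2: available; g3: available; g4: attacked by Bf5; h4: available.
Legal moves for Black: Kh4, Kg3, Kh2, Kg2, Ng4.
Black is in check but has 5 legal moves → neither.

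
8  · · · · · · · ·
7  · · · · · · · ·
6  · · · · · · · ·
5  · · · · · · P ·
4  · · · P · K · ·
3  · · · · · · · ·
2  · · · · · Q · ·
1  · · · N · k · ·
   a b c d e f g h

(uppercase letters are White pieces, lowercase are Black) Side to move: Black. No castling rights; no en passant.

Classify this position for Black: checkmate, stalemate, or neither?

Black to move; black king on f1.
In check: yes, from the white queen on f2.
King squares — e1: attacked by Qf2; g1: attacked by Qf2; e2: attacked by Qf2; f2: attacked by Nd1; g2: attacked by Qf2.
Legal moves for Black: none.
In check with no legal moves → checkmate.

checkmate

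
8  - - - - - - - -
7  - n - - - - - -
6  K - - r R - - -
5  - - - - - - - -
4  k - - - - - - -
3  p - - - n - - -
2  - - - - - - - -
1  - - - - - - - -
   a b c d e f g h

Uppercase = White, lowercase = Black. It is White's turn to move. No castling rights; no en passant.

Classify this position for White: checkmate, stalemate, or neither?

neither

White to move; white king on a6.
In check: yes, from the black rook on d6.
King squares — a5: attacked by Ka4; b5: attacked by Ka4; b6: attacked by Rd6; a7: available; b7: available.
Legal moves for White: Kxb7, Ka7, Rxd6.
White is in check but has 3 legal moves → neither.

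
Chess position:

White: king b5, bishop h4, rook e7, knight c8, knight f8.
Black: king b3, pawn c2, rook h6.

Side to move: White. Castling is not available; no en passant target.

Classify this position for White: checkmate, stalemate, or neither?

neither

White to move; white king on b5.
In check: no.
Legal moves for White include: Nh7, Nd7, Ng6, Ne6, Na7, Nd6, Nb6, Re8, Rh7, Rg7, Rf7, Rd7, Rc7, Rb7, Ra7, Re6, Re5, Re4, ... (list truncated; more exist).
White has legal moves and is not in check → neither.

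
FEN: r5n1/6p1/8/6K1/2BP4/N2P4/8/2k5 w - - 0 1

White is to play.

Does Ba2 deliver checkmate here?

no

After Ba2: black king on c1; in check: no.
Black is not in check, so this cannot be checkmate.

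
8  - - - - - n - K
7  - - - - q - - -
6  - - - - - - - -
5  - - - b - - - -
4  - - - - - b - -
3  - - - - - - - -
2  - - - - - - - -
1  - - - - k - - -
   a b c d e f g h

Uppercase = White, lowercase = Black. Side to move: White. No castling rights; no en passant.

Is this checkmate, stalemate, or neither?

White to move; white king on h8.
In check: no.
King squares — g7: attacked by Qe7; h7: attacked by Qe7; g8: attacked by Bd5.
Legal moves for White: none.
Not in check and no legal moves → stalemate.

stalemate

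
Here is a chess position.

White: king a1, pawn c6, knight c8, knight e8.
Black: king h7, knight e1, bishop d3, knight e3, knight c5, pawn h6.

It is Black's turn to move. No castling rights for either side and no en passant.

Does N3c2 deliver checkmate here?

After N3c2: white king on a1; in check: yes, from the black knight on c2.
White has 3 legal replies: Kb2, Ka2, Kb1.
In check but a legal move exists → not checkmate.

no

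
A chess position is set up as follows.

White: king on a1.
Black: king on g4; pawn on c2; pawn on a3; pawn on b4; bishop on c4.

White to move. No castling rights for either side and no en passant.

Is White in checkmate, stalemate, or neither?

stalemate

White to move; white king on a1.
In check: no.
King squares — b1: attacked by Pc2; a2: attacked by Bc4; b2: attacked by Pa3.
Legal moves for White: none.
Not in check and no legal moves → stalemate.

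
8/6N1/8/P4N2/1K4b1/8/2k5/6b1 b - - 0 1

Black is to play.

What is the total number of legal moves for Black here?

Black to move; king on c2.
In check: no.
Legal moves: Bh5, Bxf5, Bh3, Bf3, Be2, Bd1, Kd3, Kd2, Kb2, Kd1, Kc1, Kb1, Ba7, Bb6, Bc5+, Bd4, Be3, Bh2, Bf2.
Count: 19.

19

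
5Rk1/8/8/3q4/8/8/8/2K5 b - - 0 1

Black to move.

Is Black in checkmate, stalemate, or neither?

neither

Black to move; black king on g8.
In check: yes, from the white rook on f8.
Legal moves for Black: Kxf8, Kh7, Kg7.
Black is in check but has 3 legal moves → neither.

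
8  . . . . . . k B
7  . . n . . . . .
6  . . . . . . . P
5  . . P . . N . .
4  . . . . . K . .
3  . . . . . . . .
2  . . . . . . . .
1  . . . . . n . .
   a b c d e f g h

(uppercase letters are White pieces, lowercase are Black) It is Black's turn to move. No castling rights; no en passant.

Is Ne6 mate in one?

After Ne6: white king on f4; in check: yes, from the black knight on e6.
White has 4 legal replies: Ke5, Kg4, Ke4, Kf3.
In check but a legal move exists → not checkmate.

no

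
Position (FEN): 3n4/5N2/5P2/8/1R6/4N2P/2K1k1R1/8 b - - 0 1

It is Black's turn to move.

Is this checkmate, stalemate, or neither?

neither

Black to move; black king on e2.
In check: yes, from the white rook on g2.
King squares — d1: attacked by Kc2; e1: available; f1: attacked by Ne3; d2: attacked by Kc2; f2: attacked by Rg2; d3: attacked by Kc2; e3: available; f3: available.
Legal moves for Black: Kf3, Kxe3, Ke1.
Black is in check but has 3 legal moves → neither.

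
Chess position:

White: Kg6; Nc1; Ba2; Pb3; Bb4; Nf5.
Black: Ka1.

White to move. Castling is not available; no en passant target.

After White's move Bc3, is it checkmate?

After Bc3: black king on a1; in check: yes, from the white bishop on c3.
King squares — b1: attacked by Ba2; a2: attacked by Nc1; b2: attacked by Bc3.
Black has no legal moves → checkmate.

yes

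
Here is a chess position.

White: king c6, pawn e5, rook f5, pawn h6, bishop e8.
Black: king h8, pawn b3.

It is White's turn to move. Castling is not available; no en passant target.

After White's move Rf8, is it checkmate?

no

After Rf8: black king on h8; in check: yes, from the white rook on f8.
Black has 1 legal reply: Kh7.
In check but a legal move exists → not checkmate.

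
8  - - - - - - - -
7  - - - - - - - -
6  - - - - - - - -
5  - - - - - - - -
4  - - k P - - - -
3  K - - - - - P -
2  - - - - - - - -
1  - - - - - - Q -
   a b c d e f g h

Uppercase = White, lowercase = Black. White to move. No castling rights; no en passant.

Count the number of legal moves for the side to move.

White to move; king on a3.
In check: no.
Legal moves: Ka4, Kb2, Ka2, Qe3, Qh2, Qg2, Qf2, Qh1, Qf1+, Qe1, Qd1, Qc1+, Qb1, Qa1, d5, g4.
Count: 16.

16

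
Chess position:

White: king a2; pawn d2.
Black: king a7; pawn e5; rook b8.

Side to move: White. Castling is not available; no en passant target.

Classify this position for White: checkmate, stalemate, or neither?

neither

White to move; white king on a2.
In check: no.
Legal moves for White: Ka3, Ka1, d3, d4.
White has 4 legal moves and is not in check → neither.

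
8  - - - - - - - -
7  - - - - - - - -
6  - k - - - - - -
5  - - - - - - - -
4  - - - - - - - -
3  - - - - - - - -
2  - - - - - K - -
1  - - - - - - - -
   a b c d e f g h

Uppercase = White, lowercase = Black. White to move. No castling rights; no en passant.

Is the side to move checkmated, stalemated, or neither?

White to move; white king on f2.
In check: no.
Legal moves for White: Kg3, Kf3, Ke3, Kg2, Ke2, Kg1, Kf1, Ke1.
White has 8 legal moves and is not in check → neither.

neither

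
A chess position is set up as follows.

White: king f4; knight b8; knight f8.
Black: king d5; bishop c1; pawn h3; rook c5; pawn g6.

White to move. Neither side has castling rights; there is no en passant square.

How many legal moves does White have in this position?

3

White to move; king on f4.
In check: yes, from the black bishop on c1.
Legal moves: Kg4, Kg3, Kf3.
Count: 3.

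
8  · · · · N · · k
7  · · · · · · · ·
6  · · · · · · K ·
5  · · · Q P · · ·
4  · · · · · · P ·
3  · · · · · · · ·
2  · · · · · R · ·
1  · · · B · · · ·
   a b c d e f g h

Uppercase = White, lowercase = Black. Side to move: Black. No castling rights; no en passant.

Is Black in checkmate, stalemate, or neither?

stalemate

Black to move; black king on h8.
In check: no.
King squares — g7: attacked by Kg6; h7: attacked by Kg6; g8: attacked by Qd5.
Legal moves for Black: none.
Not in check and no legal moves → stalemate.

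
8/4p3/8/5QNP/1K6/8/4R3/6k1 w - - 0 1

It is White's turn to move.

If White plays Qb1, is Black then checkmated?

yes

After Qb1: black king on g1; in check: yes, from the white queen on b1.
King squares — f1: attacked by Qb1; h1: attacked by Qb1; f2: attacked by Re2; g2: attacked by Re2; h2: attacked by Re2.
Black has no legal moves → checkmate.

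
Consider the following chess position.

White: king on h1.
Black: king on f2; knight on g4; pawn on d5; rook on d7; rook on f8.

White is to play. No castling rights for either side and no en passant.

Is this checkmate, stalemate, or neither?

stalemate

White to move; white king on h1.
In check: no.
King squares — g1: attacked by Kf2; g2: attacked by Kf2; h2: attacked by Ng4.
Legal moves for White: none.
Not in check and no legal moves → stalemate.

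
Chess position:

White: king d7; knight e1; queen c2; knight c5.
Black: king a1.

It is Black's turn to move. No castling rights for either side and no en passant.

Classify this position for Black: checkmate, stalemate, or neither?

stalemate

Black to move; black king on a1.
In check: no.
King squares — b1: attacked by Qc2; a2: attacked by Qc2; b2: attacked by Qc2.
Legal moves for Black: none.
Not in check and no legal moves → stalemate.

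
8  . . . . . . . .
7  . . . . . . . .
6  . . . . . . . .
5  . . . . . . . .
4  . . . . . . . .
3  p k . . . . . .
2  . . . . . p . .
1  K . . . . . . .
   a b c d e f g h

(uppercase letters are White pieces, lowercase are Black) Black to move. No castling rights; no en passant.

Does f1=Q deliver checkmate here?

After f1=Q: white king on a1; in check: yes, from the black queen on f1.
King squares — b1: attacked by Qf1; a2: attacked by Kb3; b2: attacked by Pa3.
White has no legal moves → checkmate.

yes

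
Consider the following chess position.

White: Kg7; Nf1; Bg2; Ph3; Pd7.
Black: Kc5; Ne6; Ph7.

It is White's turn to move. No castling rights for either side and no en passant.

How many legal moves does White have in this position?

6

White to move; king on g7.
In check: yes, from the black knight on e6.
Legal moves: Kh8, Kg8, Kxh7, Kf7, Kh6, Kf6.
Count: 6.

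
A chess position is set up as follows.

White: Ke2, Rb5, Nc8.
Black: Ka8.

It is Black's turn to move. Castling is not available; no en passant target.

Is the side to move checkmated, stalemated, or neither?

stalemate

Black to move; black king on a8.
In check: no.
King squares — a7: attacked by Nc8; b7: attacked by Rb5; b8: attacked by Rb5.
Legal moves for Black: none.
Not in check and no legal moves → stalemate.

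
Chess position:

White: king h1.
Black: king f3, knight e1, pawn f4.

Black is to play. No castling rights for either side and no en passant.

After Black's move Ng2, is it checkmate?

After Ng2: white king on h1; in check: no.
White is not in check, so this cannot be checkmate.

no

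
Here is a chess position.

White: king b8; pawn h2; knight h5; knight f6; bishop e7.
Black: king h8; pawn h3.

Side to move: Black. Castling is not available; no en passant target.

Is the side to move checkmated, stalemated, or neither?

stalemate

Black to move; black king on h8.
In check: no.
King squares — g7: attacked by Nh5; h7: attacked by Nf6; g8: attacked by Nf6.
Legal moves for Black: none.
Not in check and no legal moves → stalemate.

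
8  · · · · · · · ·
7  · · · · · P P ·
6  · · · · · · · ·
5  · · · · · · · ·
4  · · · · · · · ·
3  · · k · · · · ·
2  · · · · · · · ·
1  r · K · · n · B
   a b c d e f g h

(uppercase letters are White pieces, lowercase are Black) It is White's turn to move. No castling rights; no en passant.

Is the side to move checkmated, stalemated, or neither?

checkmate

White to move; white king on c1.
In check: yes, from the black rook on a1.
King squares — b1: attacked by Ra1; d1: attacked by Ra1; b2: attacked by Kc3; c2: attacked by Kc3; d2: attacked by Nf1.
Legal moves for White: none.
In check with no legal moves → checkmate.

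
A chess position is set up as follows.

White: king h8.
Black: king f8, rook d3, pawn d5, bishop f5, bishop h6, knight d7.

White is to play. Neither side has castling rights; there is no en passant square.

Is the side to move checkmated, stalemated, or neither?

stalemate

White to move; white king on h8.
In check: no.
King squares — g7: attacked by Bh6; h7: attacked by Bf5; g8: attacked by Kf8.
Legal moves for White: none.
Not in check and no legal moves → stalemate.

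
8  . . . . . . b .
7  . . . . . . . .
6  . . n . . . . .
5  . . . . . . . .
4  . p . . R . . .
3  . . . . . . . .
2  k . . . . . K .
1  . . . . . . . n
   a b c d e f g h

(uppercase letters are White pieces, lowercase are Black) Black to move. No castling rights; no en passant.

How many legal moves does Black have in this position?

21

Black to move; king on a2.
In check: no.
Legal moves: Bh7, Bf7, Be6, Bd5, Bc4, Bb3, Nd8, Nb8, Ne7, Na7, Ne5, Na5, Nd4, Kb3, Ka3, Kb2, Kb1, Ka1, Ng3, Nf2, b3.
Count: 21.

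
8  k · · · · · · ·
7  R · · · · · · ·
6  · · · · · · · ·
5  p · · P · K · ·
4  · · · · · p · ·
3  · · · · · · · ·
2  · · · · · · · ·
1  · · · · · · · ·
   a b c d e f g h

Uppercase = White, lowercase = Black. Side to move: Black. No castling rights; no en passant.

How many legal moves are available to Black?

2

Black to move; king on a8.
In check: yes, from the white rook on a7.
Legal moves: Kb8, Kxa7.
Count: 2.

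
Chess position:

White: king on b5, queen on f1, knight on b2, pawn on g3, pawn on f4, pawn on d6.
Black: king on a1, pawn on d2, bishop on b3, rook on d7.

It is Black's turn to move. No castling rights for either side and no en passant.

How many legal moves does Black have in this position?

Black to move; king on a1.
In check: yes, from the white queen on f1.
Legal moves: Kxb2, Ka2, Bd1, d1=Q, d1=R, d1=B, d1=N.
Count: 7.

7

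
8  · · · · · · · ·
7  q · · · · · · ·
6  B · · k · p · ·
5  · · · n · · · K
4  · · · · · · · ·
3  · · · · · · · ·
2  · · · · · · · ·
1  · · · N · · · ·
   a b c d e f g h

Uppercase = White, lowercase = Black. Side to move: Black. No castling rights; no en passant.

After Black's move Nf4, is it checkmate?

After Nf4: white king on h5; in check: yes, from the black knight on f4.
White has 3 legal replies: Kh6, Kh4, Kg4.
In check but a legal move exists → not checkmate.

no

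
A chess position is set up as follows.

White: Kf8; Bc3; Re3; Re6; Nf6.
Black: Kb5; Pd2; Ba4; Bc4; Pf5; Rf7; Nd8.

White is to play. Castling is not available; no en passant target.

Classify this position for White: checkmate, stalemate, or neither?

White to move; white king on f8.
In check: yes, from the black rook on f7.
King squares — e7: attacked by Rf7; f7: attacked by Nd8; g7: attacked by Rf7; e8: available; g8: available.
Legal moves for White: Kg8, Ke8.
White is in check but has 2 legal moves → neither.

neither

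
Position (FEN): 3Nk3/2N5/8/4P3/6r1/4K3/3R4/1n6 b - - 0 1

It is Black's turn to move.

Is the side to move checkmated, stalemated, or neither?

Black to move; black king on e8.
In check: yes, from the white knight on c7.
Legal moves for Black: Kf8, Ke7.
Black is in check but has 2 legal moves → neither.

neither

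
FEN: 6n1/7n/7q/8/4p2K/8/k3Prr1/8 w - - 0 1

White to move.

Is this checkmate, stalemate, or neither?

White to move; white king on h4.
In check: yes, from the black queen on h6.
King squares — g3: attacked by Rg2; h3: attacked by Qh6; g4: attacked by Rg2; g5: attacked by Rg2; h5: attacked by Qh6.
Legal moves for White: none.
In check with no legal moves → checkmate.

checkmate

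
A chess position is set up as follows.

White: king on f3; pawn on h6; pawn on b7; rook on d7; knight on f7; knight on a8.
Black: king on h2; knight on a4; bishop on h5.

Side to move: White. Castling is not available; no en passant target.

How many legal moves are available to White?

White to move; king on f3.
In check: yes, from the black bishop on h5.
Legal moves: Kf4, Ke4, Ke3, Kf2.
Count: 4.

4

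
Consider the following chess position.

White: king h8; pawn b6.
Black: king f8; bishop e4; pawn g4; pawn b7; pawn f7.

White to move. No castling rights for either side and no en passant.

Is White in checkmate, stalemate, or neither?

stalemate

White to move; white king on h8.
In check: no.
King squares — g7: attacked by Kf8; h7: attacked by Be4; g8: attacked by Kf8.
Legal moves for White: none.
Not in check and no legal moves → stalemate.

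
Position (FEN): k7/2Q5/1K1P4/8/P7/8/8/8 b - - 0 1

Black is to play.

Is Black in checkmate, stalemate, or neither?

stalemate

Black to move; black king on a8.
In check: no.
King squares — a7: attacked by Kb6; b7: attacked by Kb6; b8: attacked by Qc7.
Legal moves for Black: none.
Not in check and no legal moves → stalemate.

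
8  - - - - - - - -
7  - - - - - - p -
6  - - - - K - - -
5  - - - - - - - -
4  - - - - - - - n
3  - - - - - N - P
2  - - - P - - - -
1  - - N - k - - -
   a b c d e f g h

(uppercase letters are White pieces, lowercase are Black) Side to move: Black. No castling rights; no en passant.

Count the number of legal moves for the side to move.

Black to move; king on e1.
In check: yes, from the white knight on f3.
Legal moves: Kf2, Kf1, Kd1, Nxf3.
Count: 4.

4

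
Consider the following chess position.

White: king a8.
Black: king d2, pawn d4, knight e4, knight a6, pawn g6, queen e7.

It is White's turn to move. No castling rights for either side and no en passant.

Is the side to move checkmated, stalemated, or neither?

White to move; white king on a8.
In check: no.
King squares — a7: attacked by Qe7; b7: attacked by Qe7; b8: attacked by Na6.
Legal moves for White: none.
Not in check and no legal moves → stalemate.

stalemate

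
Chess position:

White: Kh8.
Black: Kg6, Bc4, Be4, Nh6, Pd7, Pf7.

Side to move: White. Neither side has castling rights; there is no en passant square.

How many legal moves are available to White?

0

White to move; king on h8.
In check: no.
Legal moves: none.
Count: 0.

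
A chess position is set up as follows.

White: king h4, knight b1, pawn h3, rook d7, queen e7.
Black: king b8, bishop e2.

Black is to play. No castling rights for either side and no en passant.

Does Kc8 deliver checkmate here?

After Kc8: white king on h4; in check: no.
White is not in check, so this cannot be checkmate.

no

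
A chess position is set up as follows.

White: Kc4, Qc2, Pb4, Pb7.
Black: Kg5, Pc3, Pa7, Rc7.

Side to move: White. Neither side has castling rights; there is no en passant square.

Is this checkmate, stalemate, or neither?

White to move; white king on c4.
In check: yes, from the black rook on c7.
King squares — b3: available; c3: attacked by Rc7; d3: available; b4: own pawn; d4: available; b5: available; c5: attacked by Rc7; d5: available.
Legal moves for White: Kd5, Kb5, Kd4, Kd3, Kb3.
White is in check but has 5 legal moves → neither.

neither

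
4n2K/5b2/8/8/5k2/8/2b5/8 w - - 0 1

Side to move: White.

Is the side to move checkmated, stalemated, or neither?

stalemate

White to move; white king on h8.
In check: no.
King squares — g7: attacked by Ne8; h7: attacked by Bc2; g8: attacked by Bf7.
Legal moves for White: none.
Not in check and no legal moves → stalemate.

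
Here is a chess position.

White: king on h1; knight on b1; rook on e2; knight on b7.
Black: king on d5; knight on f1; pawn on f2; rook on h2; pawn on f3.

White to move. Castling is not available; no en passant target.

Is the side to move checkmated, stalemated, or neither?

White to move; white king on h1.
In check: yes, from the black rook on h2.
King squares — g1: attacked by Pf2; g2: attacked by Rh2; h2: attacked by Nf1.
Legal moves for White: none.
In check with no legal moves → checkmate.

checkmate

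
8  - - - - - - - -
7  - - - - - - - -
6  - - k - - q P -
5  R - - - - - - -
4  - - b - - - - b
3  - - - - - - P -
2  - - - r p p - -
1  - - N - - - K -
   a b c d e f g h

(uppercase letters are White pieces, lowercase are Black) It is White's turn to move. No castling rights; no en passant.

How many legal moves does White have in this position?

3

White to move; king on g1.
In check: yes, from the black pawn on f2.
Legal moves: Kh2, Kg2, Kh1.
Count: 3.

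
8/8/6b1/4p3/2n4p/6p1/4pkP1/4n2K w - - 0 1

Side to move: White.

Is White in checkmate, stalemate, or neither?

White to move; white king on h1.
In check: no.
King squares — g1: attacked by Kf2; g2: own pawn; h2: attacked by Pg3.
Legal moves for White: none.
Not in check and no legal moves → stalemate.

stalemate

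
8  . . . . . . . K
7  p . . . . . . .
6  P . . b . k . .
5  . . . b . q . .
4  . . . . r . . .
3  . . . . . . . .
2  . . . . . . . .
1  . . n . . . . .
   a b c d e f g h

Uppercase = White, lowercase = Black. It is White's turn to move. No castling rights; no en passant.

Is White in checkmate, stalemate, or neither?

White to move; white king on h8.
In check: no.
King squares — g7: attacked by Kf6; h7: attacked by Qf5; g8: attacked by Bd5.
Legal moves for White: none.
Not in check and no legal moves → stalemate.

stalemate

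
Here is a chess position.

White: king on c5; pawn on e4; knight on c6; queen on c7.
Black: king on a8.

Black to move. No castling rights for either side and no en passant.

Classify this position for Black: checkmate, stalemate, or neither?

stalemate

Black to move; black king on a8.
In check: no.
King squares — a7: attacked by Nc6; b7: attacked by Qc7; b8: attacked by Nc6.
Legal moves for Black: none.
Not in check and no legal moves → stalemate.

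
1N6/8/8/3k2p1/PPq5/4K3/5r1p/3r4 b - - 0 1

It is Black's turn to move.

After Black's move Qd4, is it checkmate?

yes

After Qd4: white king on e3; in check: yes, from the black queen on d4.
King squares — d2: attacked by Rd1; e2: attacked by Rf2; f2: attacked by Qd4; d3: attacked by Rd1; f3: attacked by Rf2; d4: attacked by Rd1; e4: attacked by Qd4; f4: attacked by Rf2.
White has no legal moves → checkmate.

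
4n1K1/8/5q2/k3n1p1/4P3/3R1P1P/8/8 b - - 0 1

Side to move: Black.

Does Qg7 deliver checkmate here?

yes

After Qg7: white king on g8; in check: yes, from the black queen on g7.
King squares — f7: attacked by Ne5; g7: attacked by Ne8; h7: attacked by Qg7; f8: attacked by Qg7; h8: attacked by Qg7.
White has no legal moves → checkmate.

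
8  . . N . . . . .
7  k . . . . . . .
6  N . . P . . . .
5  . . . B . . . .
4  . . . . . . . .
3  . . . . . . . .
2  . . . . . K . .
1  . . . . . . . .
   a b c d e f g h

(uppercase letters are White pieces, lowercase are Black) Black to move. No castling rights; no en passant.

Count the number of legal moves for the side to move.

Black to move; king on a7.
In check: yes, from the white knight on c8.
Legal moves: Kxa6.
Count: 1.

1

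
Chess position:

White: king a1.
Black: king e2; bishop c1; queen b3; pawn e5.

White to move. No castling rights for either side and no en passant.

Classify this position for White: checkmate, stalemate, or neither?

stalemate

White to move; white king on a1.
In check: no.
King squares — b1: attacked by Qb3; a2: attacked by Qb3; b2: attacked by Bc1.
Legal moves for White: none.
Not in check and no legal moves → stalemate.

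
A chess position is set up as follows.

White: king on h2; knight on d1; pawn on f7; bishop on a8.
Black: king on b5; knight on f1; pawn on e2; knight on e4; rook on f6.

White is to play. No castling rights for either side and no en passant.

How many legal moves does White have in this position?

White to move; king on h2.
In check: yes, from the black knight on f1.
Legal moves: Kh3, Kg2, Kh1, Kg1.
Count: 4.

4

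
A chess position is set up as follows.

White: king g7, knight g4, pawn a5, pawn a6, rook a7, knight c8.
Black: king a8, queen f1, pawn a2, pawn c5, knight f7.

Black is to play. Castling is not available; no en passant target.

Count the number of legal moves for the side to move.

Black to move; king on a8.
In check: yes, from the white rook on a7.
Legal moves: Kb8.
Count: 1.

1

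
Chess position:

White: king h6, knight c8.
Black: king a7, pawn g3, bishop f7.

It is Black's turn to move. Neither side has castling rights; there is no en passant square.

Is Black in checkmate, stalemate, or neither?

Black to move; black king on a7.
In check: yes, from the white knight on c8.
King squares — a6: available; b6: attacked by Nc8; b7: available; a8: available; b8: available.
Legal moves for Black: Kb8, Ka8, Kb7, Ka6.
Black is in check but has 4 legal moves → neither.

neither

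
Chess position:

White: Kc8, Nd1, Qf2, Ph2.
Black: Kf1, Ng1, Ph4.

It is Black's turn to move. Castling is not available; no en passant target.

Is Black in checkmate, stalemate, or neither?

checkmate

Black to move; black king on f1.
In check: yes, from the white queen on f2.
King squares — e1: attacked by Qf2; g1: own knight; e2: attacked by Qf2; f2: attacked by Nd1; g2: attacked by Qf2.
Legal moves for Black: none.
In check with no legal moves → checkmate.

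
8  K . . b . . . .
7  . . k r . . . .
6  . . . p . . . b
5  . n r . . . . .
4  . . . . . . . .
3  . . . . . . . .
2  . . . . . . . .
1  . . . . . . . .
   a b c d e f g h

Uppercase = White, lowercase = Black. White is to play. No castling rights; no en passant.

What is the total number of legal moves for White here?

0

White to move; king on a8.
In check: no.
Legal moves: none.
Count: 0.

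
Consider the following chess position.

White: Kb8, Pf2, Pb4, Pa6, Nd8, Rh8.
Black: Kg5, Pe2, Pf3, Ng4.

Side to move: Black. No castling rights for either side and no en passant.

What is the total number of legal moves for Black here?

14

Black to move; king on g5.
In check: no.
Legal moves: Kg6, Kf6, Kf5, Kf4, Nh6, Nf6, Ne5, Ne3, Nh2, Nxf2, e1=Q, e1=R, e1=B, e1=N.
Count: 14.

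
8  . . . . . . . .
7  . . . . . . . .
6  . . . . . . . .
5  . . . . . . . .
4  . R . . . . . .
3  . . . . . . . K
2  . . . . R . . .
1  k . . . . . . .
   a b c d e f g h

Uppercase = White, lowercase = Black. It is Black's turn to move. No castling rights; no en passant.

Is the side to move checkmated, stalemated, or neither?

Black to move; black king on a1.
In check: no.
King squares — b1: attacked by Rb4; a2: attacked by Re2; b2: attacked by Re2.
Legal moves for Black: none.
Not in check and no legal moves → stalemate.

stalemate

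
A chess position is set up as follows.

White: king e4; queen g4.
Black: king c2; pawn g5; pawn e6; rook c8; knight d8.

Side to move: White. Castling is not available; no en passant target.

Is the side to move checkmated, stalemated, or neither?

neither

White to move; white king on e4.
In check: no.
Legal moves for White: Qxe6, Qh5, Qxg5, Qf5, Qh4, Qf4, Qh3, Qg3, Qf3, Qg2+, Qe2+, Qg1, Qd1+, Ke5, Kd4, Kf3, Ke3.
White has 17 legal moves and is not in check → neither.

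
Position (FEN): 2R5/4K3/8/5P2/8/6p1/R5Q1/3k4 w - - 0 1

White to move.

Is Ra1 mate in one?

yes

After Ra1: black king on d1; in check: yes, from the white rook on a1.
King squares — c1: attacked by Ra1; e1: attacked by Ra1; c2: attacked by Qg2; d2: attacked by Qg2; e2: attacked by Qg2.
Black has no legal moves → checkmate.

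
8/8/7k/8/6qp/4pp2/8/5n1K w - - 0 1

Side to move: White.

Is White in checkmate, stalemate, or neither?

White to move; white king on h1.
In check: no.
King squares — g1: attacked by Qg4; g2: attacked by Pf3; h2: attacked by Nf1.
Legal moves for White: none.
Not in check and no legal moves → stalemate.

stalemate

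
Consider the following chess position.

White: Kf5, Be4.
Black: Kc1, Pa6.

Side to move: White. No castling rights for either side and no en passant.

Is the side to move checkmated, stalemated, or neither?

White to move; white king on f5.
In check: no.
Legal moves for White: Kg6, Kf6, Ke6, Kg5, Ke5, Kg4, Kf4, Ba8, Bb7, Bc6, Bd5, Bf3, Bd3, Bg2, Bc2, Bh1, Bb1.
White has 17 legal moves and is not in check → neither.

neither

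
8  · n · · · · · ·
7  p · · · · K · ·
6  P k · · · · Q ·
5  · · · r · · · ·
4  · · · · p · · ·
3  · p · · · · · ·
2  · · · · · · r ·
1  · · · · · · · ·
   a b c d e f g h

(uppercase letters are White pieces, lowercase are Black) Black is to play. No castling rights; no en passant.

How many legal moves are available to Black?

7

Black to move; king on b6.
In check: yes, from the white queen on g6.
Legal moves: Kc7, Kc5, Kb5, Ka5, Nc6, Rd6, Rxg6.
Count: 7.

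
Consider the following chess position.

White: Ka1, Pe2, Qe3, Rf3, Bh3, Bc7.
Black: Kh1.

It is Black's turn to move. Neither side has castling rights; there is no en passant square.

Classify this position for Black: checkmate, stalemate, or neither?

Black to move; black king on h1.
In check: no.
King squares — g1: attacked by Qe3; g2: attacked by Bh3; h2: attacked by Bc7.
Legal moves for Black: none.
Not in check and no legal moves → stalemate.

stalemate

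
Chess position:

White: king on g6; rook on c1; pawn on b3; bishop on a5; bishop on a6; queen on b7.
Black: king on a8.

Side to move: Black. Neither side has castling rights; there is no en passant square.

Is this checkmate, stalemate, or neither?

checkmate

Black to move; black king on a8.
In check: yes, from the white queen on b7.
King squares — a7: attacked by Qb7; b7: attacked by Ba6; b8: attacked by Qb7.
Legal moves for Black: none.
In check with no legal moves → checkmate.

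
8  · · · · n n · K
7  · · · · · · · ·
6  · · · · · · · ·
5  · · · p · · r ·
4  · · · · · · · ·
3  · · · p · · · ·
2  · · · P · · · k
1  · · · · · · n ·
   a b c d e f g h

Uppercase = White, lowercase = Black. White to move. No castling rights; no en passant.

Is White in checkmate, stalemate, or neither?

White to move; white king on h8.
In check: no.
King squares — g7: attacked by Rg5; h7: attacked by Nf8; g8: attacked by Rg5.
Legal moves for White: none.
Not in check and no legal moves → stalemate.

stalemate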